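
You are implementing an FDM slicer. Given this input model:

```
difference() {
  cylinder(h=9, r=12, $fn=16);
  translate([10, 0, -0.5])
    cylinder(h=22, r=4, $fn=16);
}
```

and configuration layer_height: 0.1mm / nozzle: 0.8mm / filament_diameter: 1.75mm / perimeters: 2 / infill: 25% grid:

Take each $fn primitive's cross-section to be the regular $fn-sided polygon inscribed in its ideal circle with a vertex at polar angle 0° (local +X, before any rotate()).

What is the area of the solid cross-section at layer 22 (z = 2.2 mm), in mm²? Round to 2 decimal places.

403.84 mm²

At z = 2.2 mm: the r=12 cylinder gives a regular 16-gon of circumradius 12 (constant along its height) (area = (16/2)·12.000²·sin(360°/16) = 440.85 mm²); the r=4 cylinder at (10, 0) gives a regular 16-gon of circumradius 4 (constant along its height) (area = (16/2)·4.000²·sin(360°/16) = 48.98 mm²); Taking the first minus the rest: starting from the r=12 cylinder (440.85 mm²), the r=4 cylinder at (10, 0) partially overlaps it — only the 37.01 mm² overlap (of its 48.98 mm²) is removed, clipping the outline — area = 403.84 mm². Overall, the cross-section is a single solid region. Net area = 403.84 mm².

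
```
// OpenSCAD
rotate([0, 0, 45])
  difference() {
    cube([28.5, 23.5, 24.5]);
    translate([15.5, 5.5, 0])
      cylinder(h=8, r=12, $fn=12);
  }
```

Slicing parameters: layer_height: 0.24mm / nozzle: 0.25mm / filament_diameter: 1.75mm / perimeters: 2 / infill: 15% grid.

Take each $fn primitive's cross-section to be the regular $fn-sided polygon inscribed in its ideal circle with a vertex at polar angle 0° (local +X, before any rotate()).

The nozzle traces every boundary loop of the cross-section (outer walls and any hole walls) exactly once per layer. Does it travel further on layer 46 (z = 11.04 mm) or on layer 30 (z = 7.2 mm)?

layer 30 (z = 7.2 mm)

Layer 46 (z = 11.04): the cube (footprint 28.5×23.5) is included at this height (perimeter 104.00 mm); the cylinder at (15.5, 5.5) is not intersected at this z (z outside [0, 8]); Taking the first minus the rest: none of the subtracted shapes is present at this height, so the 28.5×23.5 cube is unchanged — boundary = 104.00 mm; (whole slice rotated 45° about Z — lengths, areas and connectivity unchanged). So its perimeter = 104.00 mm. Layer 30 (z = 7.2): the cube is present — its section is the full 28.5×23.5 rectangle (perimeter 104.00 mm); the r=12 cylinder at (15.5, 5.5) contributes a regular 12-gon of circumradius 12 (perimeter = 2·12·12.000·sin(180°/12) = 74.54 mm); Subtracting the remaining from the first: starting from the 28.5×23.5 cube, the r=12 cylinder at (15.5, 5.5) partially overlaps it — only the 339.89 mm² overlap (of its 432.00 mm²) is removed, clipping the outline — boundary = 131.61 mm; (whole slice rotated 45° about Z — lengths, areas and connectivity unchanged). So its perimeter = 131.61 mm. Layer 30 is larger (131.61 vs 104.00 mm).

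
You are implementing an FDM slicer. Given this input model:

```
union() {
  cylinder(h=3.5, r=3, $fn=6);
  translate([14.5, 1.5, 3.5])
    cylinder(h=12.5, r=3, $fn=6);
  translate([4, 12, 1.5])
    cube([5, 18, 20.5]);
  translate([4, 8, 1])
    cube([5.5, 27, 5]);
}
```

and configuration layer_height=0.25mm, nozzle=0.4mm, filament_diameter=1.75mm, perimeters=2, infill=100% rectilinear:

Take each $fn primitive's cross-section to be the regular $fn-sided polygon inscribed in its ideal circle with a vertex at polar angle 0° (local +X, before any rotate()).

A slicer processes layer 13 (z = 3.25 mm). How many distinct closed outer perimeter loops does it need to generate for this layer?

At z = 3.25 mm: the r=3 cylinder contributes a regular 6-gon of circumradius 3; the cylinder at (14.5, 1.5) is absent (z outside [3.5, 16]); the 5×18 cube at (4, 12) contributes its full rectangle; the cube at (4, 8) (footprint 5.5×27) is included at this height; Taking the union: the regions partially overlap (shared area 90.00 mm²), so overlapping operands fuse into one piece — 2 connected regions. The result has 2 disconnected regions.

2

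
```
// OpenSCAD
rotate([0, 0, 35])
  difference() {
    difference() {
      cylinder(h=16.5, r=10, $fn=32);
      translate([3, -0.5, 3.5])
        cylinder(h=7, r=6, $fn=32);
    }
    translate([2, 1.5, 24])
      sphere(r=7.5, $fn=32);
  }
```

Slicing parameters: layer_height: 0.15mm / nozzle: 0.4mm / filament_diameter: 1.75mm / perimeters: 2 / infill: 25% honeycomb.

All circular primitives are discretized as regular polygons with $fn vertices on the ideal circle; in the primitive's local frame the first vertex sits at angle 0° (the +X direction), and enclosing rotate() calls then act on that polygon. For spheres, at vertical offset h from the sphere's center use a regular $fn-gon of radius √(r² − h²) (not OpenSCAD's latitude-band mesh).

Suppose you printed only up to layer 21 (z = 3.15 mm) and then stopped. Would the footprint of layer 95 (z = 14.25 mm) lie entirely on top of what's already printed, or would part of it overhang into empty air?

entirely on top

Compare the two slices. At z = 3.15: the r=10 cylinder gives a regular 32-gon of circumradius 10 (constant along its height) (area = (32/2)·10.000²·sin(360°/32) = 312.14 mm²); the cylinder at (3, -0.5) is absent (z outside [3.5, 10.5]); Subtracting the remaining from the first: none of the subtracted shapes is present at this height, so the r=10 cylinder is unchanged — area = 312.14 mm²; the sphere at (2, 1.5) is not intersected at this z (|z−center|=20.850 > r=7.5); Subtracting the remaining from the first: none of the subtracted shapes is present at this height, so the result so far is unchanged — area = 312.14 mm²; (rotated 35° about Z; rotation is an isometry so areas/perimeters/island counts are preserved). At z = 14.25: the r=10 cylinder gives a regular 32-gon of circumradius 10 (constant along its height) (area = (32/2)·10.000²·sin(360°/32) = 312.14 mm²); the cylinder at (3, -0.5) does not reach this height (z outside [3.5, 10.5]); After the difference (first − rest): none of the subtracted shapes is present at this height, so the r=10 cylinder is unchanged — area = 312.14 mm²; the sphere at (2, 1.5) does not reach this height (|z−center|=9.750 > r=7.5); Subtracting the remaining from the first: none of the subtracted shapes is present at this height, so that combined region is unchanged — area = 312.14 mm²; (whole slice rotated 35° about Z — lengths, areas and connectivity unchanged). Checking containment: the cross-section at z = 14.25 is a subset of the cross-section at z = 3.15.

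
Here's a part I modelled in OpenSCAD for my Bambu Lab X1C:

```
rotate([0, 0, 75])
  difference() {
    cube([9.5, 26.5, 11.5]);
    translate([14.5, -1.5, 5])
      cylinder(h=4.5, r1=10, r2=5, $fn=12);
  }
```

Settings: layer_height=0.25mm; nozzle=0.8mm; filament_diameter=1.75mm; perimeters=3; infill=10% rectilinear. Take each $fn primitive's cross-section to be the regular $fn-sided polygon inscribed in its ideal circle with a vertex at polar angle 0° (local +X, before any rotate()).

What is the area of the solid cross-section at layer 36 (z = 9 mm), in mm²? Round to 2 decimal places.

At z = 9 mm: the cube (footprint 9.5×26.5) is included at this height (area 251.75 mm²); the cone at (14.5, -1.5) contributes a regular 12-gon of circumradius 5.556 (interpolated between r1=10 and r2=5 at t=0.889) (area = (12/2)·5.556²·sin(360°/12) = 92.59 mm²); After the difference (first − rest): starting from the 9.5×26.5 cube (251.75 mm²), the cone at (14.5, -1.5) partially overlaps it — only the 0.04 mm² overlap (of its 92.59 mm²) is removed, clipping the outline — area = 251.71 mm²; (whole slice rotated 75° about Z — lengths, areas and connectivity unchanged). Overall, the cross-section is a single solid region. Net area = 251.71 mm².

251.71 mm²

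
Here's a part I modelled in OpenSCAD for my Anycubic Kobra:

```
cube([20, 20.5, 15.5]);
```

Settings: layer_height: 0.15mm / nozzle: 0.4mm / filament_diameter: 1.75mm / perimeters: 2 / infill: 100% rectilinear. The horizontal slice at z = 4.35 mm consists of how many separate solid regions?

1

At z = 4.35 mm: the cube is present — its section is the full 20×20.5 rectangle. The result has 1 disconnected region.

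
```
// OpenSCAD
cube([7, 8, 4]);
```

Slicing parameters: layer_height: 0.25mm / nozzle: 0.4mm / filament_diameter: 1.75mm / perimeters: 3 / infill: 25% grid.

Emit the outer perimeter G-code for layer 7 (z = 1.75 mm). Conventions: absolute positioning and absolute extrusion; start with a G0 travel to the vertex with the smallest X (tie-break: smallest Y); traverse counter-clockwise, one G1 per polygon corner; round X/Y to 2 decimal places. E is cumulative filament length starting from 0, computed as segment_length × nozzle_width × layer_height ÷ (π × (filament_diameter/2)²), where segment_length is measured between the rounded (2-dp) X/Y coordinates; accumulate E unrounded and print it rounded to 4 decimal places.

G0 X0.00 Y0.00 Z1.75
G1 X7.00 Y0.00 E0.2910
G1 X7.00 Y8.00 E0.6236
G1 X0.00 Y8.00 E0.9147
G1 X0.00 Y0.00 E1.2473

At z = 1.75 mm: the 7×8 cube contributes its full rectangle. The outline is a single polygon with 4 vertices. Extrusion per mm of travel: 0.4 × 0.25 / (π × 0.875²) = 0.041575. Accumulating E over each segment gives final E = 1.2473.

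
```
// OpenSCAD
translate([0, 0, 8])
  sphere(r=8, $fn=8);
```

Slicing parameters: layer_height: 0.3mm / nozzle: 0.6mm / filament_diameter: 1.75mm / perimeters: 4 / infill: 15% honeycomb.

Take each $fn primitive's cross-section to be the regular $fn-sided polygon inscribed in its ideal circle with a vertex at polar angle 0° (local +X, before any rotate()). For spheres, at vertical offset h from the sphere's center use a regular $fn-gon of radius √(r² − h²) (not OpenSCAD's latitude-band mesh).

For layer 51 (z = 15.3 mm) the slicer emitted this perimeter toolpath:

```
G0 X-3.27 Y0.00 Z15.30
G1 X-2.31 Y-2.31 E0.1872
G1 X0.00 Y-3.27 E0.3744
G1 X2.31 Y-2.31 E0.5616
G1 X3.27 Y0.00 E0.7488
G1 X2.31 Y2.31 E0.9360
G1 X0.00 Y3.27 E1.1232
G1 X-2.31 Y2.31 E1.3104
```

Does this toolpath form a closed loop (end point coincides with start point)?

Start point (G0): (-3.27, 0.00). End point (last G1): the path does not return to the start — open.

no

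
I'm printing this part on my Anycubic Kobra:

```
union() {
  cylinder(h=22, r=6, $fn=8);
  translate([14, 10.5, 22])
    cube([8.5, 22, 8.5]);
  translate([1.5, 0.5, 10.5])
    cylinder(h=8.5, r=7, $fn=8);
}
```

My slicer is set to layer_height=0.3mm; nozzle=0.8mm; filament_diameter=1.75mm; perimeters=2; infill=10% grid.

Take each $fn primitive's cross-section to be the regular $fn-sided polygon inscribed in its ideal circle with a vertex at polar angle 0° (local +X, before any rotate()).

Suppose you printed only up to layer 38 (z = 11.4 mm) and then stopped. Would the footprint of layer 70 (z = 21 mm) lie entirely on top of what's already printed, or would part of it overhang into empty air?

entirely on top

Compare the two slices. At z = 11.4: the r=6 cylinder gives a regular 8-gon of circumradius 6 (constant along its height) (area = (8/2)·6.000²·sin(360°/8) = 101.82 mm²); the cube at (14, 10.5) is not intersected at this z (z outside [22, 30.5]); the cylinder at (1.5, 0.5): section is a regular 8-gon, circumradius r=7 (area = (8/2)·7.000²·sin(360°/8) = 138.59 mm²); Combining (union): the regions partially overlap — summed areas 240.42 mm² minus the doubly-counted overlap 96.91 mm² gives 143.51 mm² — area = 143.51 mm². At z = 21: the r=6 cylinder gives a regular 8-gon of circumradius 6 (constant along its height) (area = (8/2)·6.000²·sin(360°/8) = 101.82 mm²); the cube at (14, 10.5) is not intersected at this z (z outside [22, 30.5]); the cylinder at (1.5, 0.5) is not intersected at this z (z outside [10.5, 19]); Merging all regions: only the r=6 cylinder is present, so the union is just that shape — area = 101.82 mm². Checking containment: the cross-section at z = 21 is a subset of the cross-section at z = 11.4.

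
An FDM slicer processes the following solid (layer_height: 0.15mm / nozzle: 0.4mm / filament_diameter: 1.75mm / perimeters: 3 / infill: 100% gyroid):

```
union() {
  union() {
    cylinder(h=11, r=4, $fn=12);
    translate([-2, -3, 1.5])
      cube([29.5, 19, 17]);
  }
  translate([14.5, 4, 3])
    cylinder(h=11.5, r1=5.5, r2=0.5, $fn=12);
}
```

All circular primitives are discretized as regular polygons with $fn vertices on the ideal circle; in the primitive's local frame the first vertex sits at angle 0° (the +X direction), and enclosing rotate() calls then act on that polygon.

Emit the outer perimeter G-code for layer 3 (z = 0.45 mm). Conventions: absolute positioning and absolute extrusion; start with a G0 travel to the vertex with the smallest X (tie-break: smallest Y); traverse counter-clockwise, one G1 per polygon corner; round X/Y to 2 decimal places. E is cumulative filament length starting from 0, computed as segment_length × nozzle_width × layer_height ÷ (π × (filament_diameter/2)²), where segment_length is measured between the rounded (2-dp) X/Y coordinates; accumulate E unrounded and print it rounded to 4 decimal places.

At z = 0.45 mm: the r=4 cylinder contributes a regular 12-gon of circumradius 4; the cube at (-2, -3) is not intersected at this z (z outside [1.5, 18.5]); Combining (union): only the r=4 cylinder is present, so the union is just that shape — 1 connected region; the cone at (14.5, 4) is not intersected at this z (z outside [3, 14.5]); Merging all regions: only that combined region is present, so the union is just that shape — 1 connected region. The outline is a single polygon with 12 vertices. Extrusion per mm of travel: 0.4 × 0.15 / (π × 0.875²) = 0.024945. Accumulating E over each segment gives final E = 0.6194.

G0 X-4.00 Y0.00 Z0.45
G1 X-3.46 Y-2.00 E0.0517
G1 X-2.00 Y-3.46 E0.1032
G1 X0.00 Y-4.00 E0.1549
G1 X2.00 Y-3.46 E0.2065
G1 X3.46 Y-2.00 E0.2580
G1 X4.00 Y0.00 E0.3097
G1 X3.46 Y2.00 E0.3614
G1 X2.00 Y3.46 E0.4129
G1 X0.00 Y4.00 E0.4646
G1 X-2.00 Y3.46 E0.5163
G1 X-3.46 Y2.00 E0.5678
G1 X-4.00 Y0.00 E0.6194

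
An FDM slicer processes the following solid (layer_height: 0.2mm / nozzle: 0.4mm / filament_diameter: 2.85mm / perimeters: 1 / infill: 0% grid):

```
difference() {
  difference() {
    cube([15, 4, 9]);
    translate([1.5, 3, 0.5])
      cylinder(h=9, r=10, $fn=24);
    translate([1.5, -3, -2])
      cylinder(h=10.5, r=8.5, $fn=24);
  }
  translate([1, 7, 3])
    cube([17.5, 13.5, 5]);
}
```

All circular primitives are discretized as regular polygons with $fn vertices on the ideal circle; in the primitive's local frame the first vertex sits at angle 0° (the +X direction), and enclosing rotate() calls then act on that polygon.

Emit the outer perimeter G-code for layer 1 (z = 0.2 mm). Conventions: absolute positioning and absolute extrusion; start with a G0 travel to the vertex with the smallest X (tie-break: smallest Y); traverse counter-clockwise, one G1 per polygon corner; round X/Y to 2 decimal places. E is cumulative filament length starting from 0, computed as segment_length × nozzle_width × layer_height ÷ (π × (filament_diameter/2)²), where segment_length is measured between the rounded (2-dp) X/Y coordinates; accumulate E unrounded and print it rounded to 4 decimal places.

At z = 0.2 mm: the cube (footprint 15×4) is included at this height; the cylinder at (1.5, 3) does not reach this height (z outside [0.5, 9.5]); the r=8.5 cylinder at (1.5, -3) contributes a regular 24-gon of circumradius 8.5; Subtracting the remaining from the first: starting from the 15×4 cube, the r=8.5 cylinder at (1.5, -3) partially overlaps it — only the 32.60 mm² overlap (of its 224.40 mm²) is removed, clipping the outline — 1 connected region; the cube at (1, 7) is absent (z outside [3, 8]); Taking the first minus the rest: none of the subtracted shapes is present at this height, so that combined region is unchanged — 1 connected region. The outline is a single polygon with 6 vertices. Extrusion per mm of travel: 0.4 × 0.2 / (π × 1.425²) = 0.012540. Accumulating E over each segment gives final E = 0.2959.

G0 X6.22 Y4.00 Z0.20
G1 X7.51 Y3.01 E0.0204
G1 X8.86 Y1.25 E0.0482
G1 X9.38 Y0.00 E0.0652
G1 X15.00 Y0.00 E0.1357
G1 X15.00 Y4.00 E0.1858
G1 X6.22 Y4.00 E0.2959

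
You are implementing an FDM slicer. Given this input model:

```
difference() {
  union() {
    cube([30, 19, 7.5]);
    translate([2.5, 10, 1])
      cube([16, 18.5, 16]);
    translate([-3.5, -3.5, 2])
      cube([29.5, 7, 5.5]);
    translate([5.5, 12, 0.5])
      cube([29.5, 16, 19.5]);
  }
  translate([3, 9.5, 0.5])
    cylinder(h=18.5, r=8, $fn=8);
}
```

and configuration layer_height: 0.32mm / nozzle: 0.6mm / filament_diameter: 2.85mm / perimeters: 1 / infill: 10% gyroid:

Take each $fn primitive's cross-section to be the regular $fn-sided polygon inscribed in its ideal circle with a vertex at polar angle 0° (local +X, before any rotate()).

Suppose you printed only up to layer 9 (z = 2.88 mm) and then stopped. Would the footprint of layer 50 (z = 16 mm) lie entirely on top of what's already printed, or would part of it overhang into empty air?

entirely on top

Compare the two slices. At z = 2.88: the 30×19 cube contributes its full rectangle (area 570.00 mm²); the cube at (2.5, 10) (footprint 16×18.5) is included at this height (area 296.00 mm²); the cube at (-3.5, -3.5) (footprint 29.5×7) is included at this height (area 206.50 mm²); the cube at (5.5, 12) is present — its section is the full 29.5×16 rectangle (area 472.00 mm²); Taking the union: the regions partially overlap — summed areas 1544.50 mm² minus the doubly-counted overlap 523.50 mm² gives 1021.00 mm² — area = 1021.00 mm²; the r=8 cylinder at (3, 9.5) gives a regular 8-gon of circumradius 8 (constant along its height) (area = (8/2)·8.000²·sin(360°/8) = 181.02 mm²); Taking the first minus the rest: starting from the result so far (1021.00 mm²), the r=8 cylinder at (3, 9.5) partially overlaps it — only the 135.47 mm² overlap (of its 181.02 mm²) is removed, clipping the outline — area = 885.53 mm². At z = 16: the cube is absent (z outside [0, 7.5]); the cube at (2.5, 10) is present — its section is the full 16×18.5 rectangle (area 296.00 mm²); the cube at (-3.5, -3.5) is not intersected at this z (z outside [2, 7.5]); the cube at (5.5, 12) is present — its section is the full 29.5×16 rectangle (area 472.00 mm²); Combining (union): the regions partially overlap — summed areas 768.00 mm² minus the doubly-counted overlap 208.00 mm² gives 560.00 mm² — area = 560.00 mm²; the cylinder at (3, 9.5): section is a regular 8-gon, circumradius r=8 (area = (8/2)·8.000²·sin(360°/8) = 181.02 mm²); Subtracting the remaining from the first: starting from that combined region (560.00 mm²), the r=8 cylinder at (3, 9.5) partially overlaps it — only the 45.00 mm² overlap (of its 181.02 mm²) is removed, clipping the outline — area = 515.00 mm². Checking containment: the cross-section at z = 16 is a subset of the cross-section at z = 2.88.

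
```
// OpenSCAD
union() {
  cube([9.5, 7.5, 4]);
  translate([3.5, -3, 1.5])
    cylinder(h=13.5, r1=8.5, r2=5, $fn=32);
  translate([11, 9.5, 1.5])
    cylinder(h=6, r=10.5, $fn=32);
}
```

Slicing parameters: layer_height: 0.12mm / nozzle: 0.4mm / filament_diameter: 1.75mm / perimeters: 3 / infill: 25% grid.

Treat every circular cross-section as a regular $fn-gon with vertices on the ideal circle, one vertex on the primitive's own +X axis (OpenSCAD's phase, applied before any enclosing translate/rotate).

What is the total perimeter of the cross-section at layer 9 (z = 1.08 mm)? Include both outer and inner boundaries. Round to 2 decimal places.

At z = 1.08 mm: the cube (footprint 9.5×7.5) is included at this height (perimeter 34.00 mm); the cone at (3.5, -3) is not intersected at this z (z outside [1.5, 15]); the cylinder at (11, 9.5) is absent (z outside [1.5, 7.5]); Combining (union): only the 9.5×7.5 cube is present, so the union is just that shape — boundary = 34.00 mm. Overall, the cross-section is a single solid region. Total boundary length (outer) = 34.00 mm.

34.00 mm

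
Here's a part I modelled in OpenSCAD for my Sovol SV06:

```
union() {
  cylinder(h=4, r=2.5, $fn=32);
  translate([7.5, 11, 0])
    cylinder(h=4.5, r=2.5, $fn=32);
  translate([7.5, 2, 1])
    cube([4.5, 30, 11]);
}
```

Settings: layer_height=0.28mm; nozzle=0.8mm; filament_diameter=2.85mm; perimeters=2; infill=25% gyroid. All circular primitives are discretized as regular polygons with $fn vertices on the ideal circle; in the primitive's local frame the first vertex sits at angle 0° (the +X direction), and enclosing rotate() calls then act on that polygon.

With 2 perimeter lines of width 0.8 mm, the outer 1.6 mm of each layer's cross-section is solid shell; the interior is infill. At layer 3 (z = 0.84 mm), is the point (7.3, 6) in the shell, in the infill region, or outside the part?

outside

At z = 0.84 mm: the cylinder: section is a regular 32-gon, circumradius r=2.5; the r=2.5 cylinder at (7.5, 11) gives a regular 32-gon of circumradius 2.5 (constant along its height); the cube at (7.5, 2) does not reach this height (z outside [1, 12]); Merging all regions: the 2 present regions are separate (no shared area or edge), so areas and boundary lengths simply add and each stays a separate island — 2 connected regions. Overall, the cross-section has 2 separate islands. The nearest boundary edge runs (7.99, 8.55)→(7.50, 8.50); distance from the point to it = 2.51 mm. The point is not inside any of the regions above, so it lies outside the cross-section (2.51 mm from the nearest boundary).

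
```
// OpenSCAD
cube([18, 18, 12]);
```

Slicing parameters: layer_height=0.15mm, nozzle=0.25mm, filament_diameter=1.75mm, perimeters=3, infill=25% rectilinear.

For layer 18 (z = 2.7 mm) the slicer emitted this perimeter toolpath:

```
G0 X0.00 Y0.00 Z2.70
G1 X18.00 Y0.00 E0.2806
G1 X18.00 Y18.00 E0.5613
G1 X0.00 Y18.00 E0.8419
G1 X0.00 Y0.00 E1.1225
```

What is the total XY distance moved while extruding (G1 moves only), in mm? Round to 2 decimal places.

Sum the Euclidean lengths of each G1 segment: total = 72.00 mm.

72.00 mm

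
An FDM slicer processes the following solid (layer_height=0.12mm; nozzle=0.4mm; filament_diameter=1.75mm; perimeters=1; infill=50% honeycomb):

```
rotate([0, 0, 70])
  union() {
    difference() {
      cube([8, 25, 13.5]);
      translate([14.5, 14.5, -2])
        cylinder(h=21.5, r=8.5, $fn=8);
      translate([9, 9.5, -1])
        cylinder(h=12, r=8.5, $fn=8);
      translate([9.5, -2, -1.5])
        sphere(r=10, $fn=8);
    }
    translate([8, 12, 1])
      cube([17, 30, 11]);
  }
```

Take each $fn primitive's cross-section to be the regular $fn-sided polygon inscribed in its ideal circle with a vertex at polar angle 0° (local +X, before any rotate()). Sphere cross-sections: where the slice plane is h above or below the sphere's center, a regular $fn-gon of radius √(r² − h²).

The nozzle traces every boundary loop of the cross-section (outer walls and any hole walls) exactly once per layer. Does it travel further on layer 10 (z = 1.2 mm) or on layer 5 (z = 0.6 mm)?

layer 10 (z = 1.2 mm)

Layer 10 (z = 1.2): the cube (footprint 8×25) is included at this height (perimeter 66.00 mm); the cylinder at (14.5, 14.5): section is a regular 8-gon, circumradius r=8.5 (perimeter = 2·8·8.500·sin(180°/8) = 52.04 mm); the r=8.5 cylinder at (9, 9.5) gives a regular 8-gon of circumradius 8.5 (constant along its height) (perimeter = 2·8·8.500·sin(180°/8) = 52.04 mm); the r=10 sphere at (9.5, -2) slices to a regular 8-gon of circumradius 9.629 (√(r²−h²) with h=2.7 from center) (perimeter = 2·8·9.629·sin(180°/8) = 58.96 mm); Taking the first minus the rest: starting from the 8×25 cube, the r=8.5 cylinder at (14.5, 14.5) partially overlaps it — only the 9.66 mm² overlap (of its 204.35 mm²) is removed, clipping the outline; the r=8.5 cylinder at (9, 9.5) partially overlaps it — only the 76.69 mm² overlap (of its 204.35 mm²) is removed, clipping the outline; the r=10 sphere at (9.5, -2) partially overlaps it — only the 18.18 mm² overlap (of its 262.22 mm²) is removed, clipping the outline — boundary = 62.92 mm; the cube at (8, 12) (footprint 17×30) is included at this height (perimeter 94.00 mm); Merging all regions: the 2 present regions share edge segments without overlapping in area, so areas simply add but the touching pieces fuse into one outline (the shared edge portions become interior and drop out of the boundary) — boundary = 145.57 mm; (rotated 70° about Z; rotation is an isometry so areas/perimeters/island counts are preserved). So its perimeter = 145.57 mm. Layer 5 (z = 0.6): the 8×25 cube contributes its full rectangle (perimeter 66.00 mm); the r=8.5 cylinder at (14.5, 14.5) contributes a regular 8-gon of circumradius 8.5 (perimeter = 2·8·8.500·sin(180°/8) = 52.04 mm); the cylinder at (9, 9.5): section is a regular 8-gon, circumradius r=8.5 (perimeter = 2·8·8.500·sin(180°/8) = 52.04 mm); the r=10 sphere at (9.5, -2) slices to a regular 8-gon of circumradius 9.777 (√(r²−h²) with h=2.1 from center) (perimeter = 2·8·9.777·sin(180°/8) = 59.86 mm); After the difference (first − rest): starting from the 8×25 cube, the r=8.5 cylinder at (14.5, 14.5) partially overlaps it — only the 9.66 mm² overlap (of its 204.35 mm²) is removed, clipping the outline; the r=8.5 cylinder at (9, 9.5) partially overlaps it — only the 76.69 mm² overlap (of its 204.35 mm²) is removed, clipping the outline; the r=10 sphere at (9.5, -2) partially overlaps it — only the 18.87 mm² overlap (of its 270.37 mm²) is removed, clipping the outline — boundary = 62.77 mm; the cube at (8, 12) is not intersected at this z (z outside [1, 12]); Combining (union): only the result so far is present, so the union is just that shape — boundary = 62.77 mm; (rotated 70° about Z; rotation is an isometry so areas/perimeters/island counts are preserved). So its perimeter = 62.77 mm. Layer 10 is larger (145.57 vs 62.77 mm).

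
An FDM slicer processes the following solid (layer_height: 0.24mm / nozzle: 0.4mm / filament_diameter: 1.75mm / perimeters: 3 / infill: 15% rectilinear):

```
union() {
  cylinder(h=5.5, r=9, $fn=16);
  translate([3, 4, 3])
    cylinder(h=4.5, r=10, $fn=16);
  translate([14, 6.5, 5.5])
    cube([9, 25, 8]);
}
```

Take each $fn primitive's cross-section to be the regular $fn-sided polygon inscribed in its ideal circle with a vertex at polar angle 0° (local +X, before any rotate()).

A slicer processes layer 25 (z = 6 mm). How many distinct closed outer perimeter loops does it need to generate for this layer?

At z = 6 mm: the cylinder does not reach this height (z outside [0, 5.5]); the r=10 cylinder at (3, 4) gives a regular 16-gon of circumradius 10 (constant along its height); the 9×25 cube at (14, 6.5) contributes its full rectangle; Taking the union: the 2 present regions are separate (no shared area or edge), so areas and boundary lengths simply add and each stays a separate island — 2 connected regions. The result has 2 disconnected regions.

2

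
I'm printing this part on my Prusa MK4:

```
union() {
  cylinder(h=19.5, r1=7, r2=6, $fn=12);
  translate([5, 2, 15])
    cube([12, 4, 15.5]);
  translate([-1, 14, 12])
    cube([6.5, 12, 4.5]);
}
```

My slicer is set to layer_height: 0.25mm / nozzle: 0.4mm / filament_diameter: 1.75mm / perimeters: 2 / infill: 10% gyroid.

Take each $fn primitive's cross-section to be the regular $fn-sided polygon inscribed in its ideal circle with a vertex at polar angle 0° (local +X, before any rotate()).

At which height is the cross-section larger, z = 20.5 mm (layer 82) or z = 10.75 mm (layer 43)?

Layer 82 (z = 20.5): the cone is absent (z outside [0, 19.5]); the cube at (5, 2) is present — its section is the full 12×4 rectangle (area 48.00 mm²); the cube at (-1, 14) is absent (z outside [12, 16.5]); Merging all regions: only the 12×4 cube at (5, 2) is present, so the union is just that shape — area = 48.00 mm². So its area = 48.00 mm². Layer 43 (z = 10.75): the cone contributes a regular 12-gon of circumradius 6.449 (interpolated between r1=7 and r2=6 at t=0.551) (area = (12/2)·6.449²·sin(360°/12) = 124.76 mm²); the cube at (5, 2) is not intersected at this z (z outside [15, 30.5]); the cube at (-1, 14) is absent (z outside [12, 16.5]); Taking the union: only the cone is present, so the union is just that shape — area = 124.76 mm². So its area = 124.76 mm². Layer 43 is larger (124.76 vs 48.00 mm²).

layer 43 (z = 10.75 mm)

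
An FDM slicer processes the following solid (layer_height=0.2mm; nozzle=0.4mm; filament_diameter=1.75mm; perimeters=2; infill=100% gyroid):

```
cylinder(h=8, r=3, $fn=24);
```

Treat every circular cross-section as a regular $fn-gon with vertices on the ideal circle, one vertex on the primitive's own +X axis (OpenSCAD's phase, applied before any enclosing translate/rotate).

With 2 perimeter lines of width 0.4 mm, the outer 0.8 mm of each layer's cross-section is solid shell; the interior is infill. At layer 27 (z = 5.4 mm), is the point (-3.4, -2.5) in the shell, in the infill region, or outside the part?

At z = 5.4 mm: the r=3 cylinder gives a regular 24-gon of circumradius 3 (constant along its height). Overall, the cross-section is a single solid region. The nearest boundary edge runs (-2.60, -1.50)→(-2.12, -2.12); distance from the point to it = 1.24 mm. The point is not inside any of the regions above, so it lies outside the cross-section (1.24 mm from the nearest boundary).

outside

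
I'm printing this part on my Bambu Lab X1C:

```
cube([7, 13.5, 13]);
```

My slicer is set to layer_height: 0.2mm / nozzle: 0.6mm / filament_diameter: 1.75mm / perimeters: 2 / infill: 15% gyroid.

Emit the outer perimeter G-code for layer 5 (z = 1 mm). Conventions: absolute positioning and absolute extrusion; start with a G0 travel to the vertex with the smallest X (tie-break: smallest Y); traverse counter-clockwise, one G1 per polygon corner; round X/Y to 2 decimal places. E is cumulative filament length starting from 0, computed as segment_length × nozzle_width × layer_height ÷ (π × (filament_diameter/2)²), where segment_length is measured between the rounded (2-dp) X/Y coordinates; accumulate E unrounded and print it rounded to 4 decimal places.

At z = 1 mm: the cube (footprint 7×13.5) is included at this height. The outline is a single polygon with 4 vertices. Extrusion per mm of travel: 0.6 × 0.2 / (π × 0.875²) = 0.049890. Accumulating E over each segment gives final E = 2.0455.

G0 X0.00 Y0.00 Z1.00
G1 X7.00 Y0.00 E0.3492
G1 X7.00 Y13.50 E1.0227
G1 X0.00 Y13.50 E1.3720
G1 X0.00 Y0.00 E2.0455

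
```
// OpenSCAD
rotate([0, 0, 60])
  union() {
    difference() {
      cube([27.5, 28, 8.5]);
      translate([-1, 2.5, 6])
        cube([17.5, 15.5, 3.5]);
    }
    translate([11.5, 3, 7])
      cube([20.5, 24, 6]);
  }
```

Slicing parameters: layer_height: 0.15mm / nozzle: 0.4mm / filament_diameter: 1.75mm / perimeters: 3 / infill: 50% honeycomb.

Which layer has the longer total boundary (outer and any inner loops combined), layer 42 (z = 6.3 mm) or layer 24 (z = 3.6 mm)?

Layer 42 (z = 6.3): the 27.5×28 cube contributes its full rectangle (perimeter 111.00 mm); the cube at (-1, 2.5) is present — its section is the full 17.5×15.5 rectangle (perimeter 66.00 mm); After the difference (first − rest): starting from the 27.5×28 cube, the 17.5×15.5 cube at (-1, 2.5) partially overlaps it — only the 255.75 mm² overlap (of its 271.25 mm²) is removed, clipping the outline — boundary = 144.00 mm; the cube at (11.5, 3) does not reach this height (z outside [7, 13]); Taking the union: only the result so far is present, so the union is just that shape — boundary = 144.00 mm; (rotated 60° about Z; rotation is an isometry so areas/perimeters/island counts are preserved). So its perimeter = 144.00 mm. Layer 24 (z = 3.6): the 27.5×28 cube contributes its full rectangle (perimeter 111.00 mm); the cube at (-1, 2.5) does not reach this height (z outside [6, 9.5]); After the difference (first − rest): none of the subtracted shapes is present at this height, so the 27.5×28 cube is unchanged — boundary = 111.00 mm; the cube at (11.5, 3) is absent (z outside [7, 13]); Taking the union: only the result so far is present, so the union is just that shape — boundary = 111.00 mm; (whole slice rotated 60° about Z — lengths, areas and connectivity unchanged). So its perimeter = 111.00 mm. Layer 42 is larger (144.00 vs 111.00 mm).

layer 42 (z = 6.3 mm)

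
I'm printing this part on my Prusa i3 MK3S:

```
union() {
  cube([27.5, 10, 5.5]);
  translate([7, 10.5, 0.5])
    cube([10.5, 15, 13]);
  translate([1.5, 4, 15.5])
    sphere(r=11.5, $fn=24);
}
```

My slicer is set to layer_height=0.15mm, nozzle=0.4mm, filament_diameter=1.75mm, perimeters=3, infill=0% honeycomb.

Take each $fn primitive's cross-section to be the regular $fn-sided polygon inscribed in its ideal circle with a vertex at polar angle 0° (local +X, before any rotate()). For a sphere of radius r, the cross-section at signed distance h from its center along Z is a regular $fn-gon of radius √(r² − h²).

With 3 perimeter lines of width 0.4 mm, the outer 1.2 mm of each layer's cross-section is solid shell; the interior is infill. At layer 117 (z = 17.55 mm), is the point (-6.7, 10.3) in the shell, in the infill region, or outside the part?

shell

At z = 17.55 mm: the cube is not intersected at this z (z outside [0, 5.5]); the cube at (7, 10.5) is not intersected at this z (z outside [0.5, 13.5]); the r=11.5 sphere at (1.5, 4) slices to a regular 24-gon of circumradius 11.316 (√(r²−h²) with h=2.05 from center); Combining (union): only the r=11.5 sphere at (1.5, 4) is present, so the union is just that shape — 1 connected region. Overall, the cross-section is a single solid region. The nearest boundary edge runs (-6.50, 12.00)→(-8.30, 9.66); distance from the point to it = 0.88 mm. The point is inside the cross-section, 0.88 mm from the nearest boundary — within the 1.2 mm shell band (3 × 0.4).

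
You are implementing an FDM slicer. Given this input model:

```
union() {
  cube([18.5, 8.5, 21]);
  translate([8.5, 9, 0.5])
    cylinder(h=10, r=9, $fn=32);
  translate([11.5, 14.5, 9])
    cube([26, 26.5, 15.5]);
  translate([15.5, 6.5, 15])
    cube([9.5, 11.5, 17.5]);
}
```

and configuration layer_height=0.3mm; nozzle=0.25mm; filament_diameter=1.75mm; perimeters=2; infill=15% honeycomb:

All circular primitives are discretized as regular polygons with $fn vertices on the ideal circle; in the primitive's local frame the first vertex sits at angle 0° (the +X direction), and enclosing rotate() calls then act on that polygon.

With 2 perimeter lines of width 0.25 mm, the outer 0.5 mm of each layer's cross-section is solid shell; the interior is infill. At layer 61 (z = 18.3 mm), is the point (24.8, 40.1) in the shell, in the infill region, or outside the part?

At z = 18.3 mm: the cube is present — its section is the full 18.5×8.5 rectangle; the cylinder at (8.5, 9) does not reach this height (z outside [0.5, 10.5]); the cube at (11.5, 14.5) (footprint 26×26.5) is included at this height; the cube at (15.5, 6.5) is present — its section is the full 9.5×11.5 rectangle; Merging all regions: the regions partially overlap (shared area 39.25 mm²), so overlapping operands fuse into one piece — 1 connected region. Overall, the cross-section is a single solid region. The nearest boundary edge runs (11.50, 41.00)→(37.50, 41.00); distance from the point to it = 0.90 mm. The point is inside the cross-section and 0.90 mm from the nearest boundary — more than the 0.5 mm shell width (2 × 0.25), so it's in the infill interior.

infill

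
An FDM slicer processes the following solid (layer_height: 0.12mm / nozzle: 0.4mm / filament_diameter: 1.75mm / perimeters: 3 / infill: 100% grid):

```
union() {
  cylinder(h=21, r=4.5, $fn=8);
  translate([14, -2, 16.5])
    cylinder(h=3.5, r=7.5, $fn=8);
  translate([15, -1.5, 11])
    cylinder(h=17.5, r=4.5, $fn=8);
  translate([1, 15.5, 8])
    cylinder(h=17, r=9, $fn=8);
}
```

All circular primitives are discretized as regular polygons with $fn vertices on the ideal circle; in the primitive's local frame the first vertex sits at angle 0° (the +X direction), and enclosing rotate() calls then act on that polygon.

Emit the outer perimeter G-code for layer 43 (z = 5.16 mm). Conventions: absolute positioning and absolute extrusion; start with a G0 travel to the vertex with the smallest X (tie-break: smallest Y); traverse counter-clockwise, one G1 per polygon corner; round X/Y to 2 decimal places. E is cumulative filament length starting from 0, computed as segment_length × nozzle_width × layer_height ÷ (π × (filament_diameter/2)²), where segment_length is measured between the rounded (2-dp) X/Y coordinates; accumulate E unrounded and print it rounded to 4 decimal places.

G0 X-4.50 Y0.00 Z5.16
G1 X-3.18 Y-3.18 E0.0687
G1 X0.00 Y-4.50 E0.1374
G1 X3.18 Y-3.18 E0.2061
G1 X4.50 Y0.00 E0.2748
G1 X3.18 Y3.18 E0.3436
G1 X0.00 Y4.50 E0.4123
G1 X-3.18 Y3.18 E0.4810
G1 X-4.50 Y0.00 E0.5497

At z = 5.16 mm: the cylinder: section is a regular 8-gon, circumradius r=4.5; the cylinder at (14, -2) is absent (z outside [16.5, 20]); the cylinder at (15, -1.5) is absent (z outside [11, 28.5]); the cylinder at (1, 15.5) is not intersected at this z (z outside [8, 25]); Taking the union: only the r=4.5 cylinder is present, so the union is just that shape — 1 connected region. The outline is a single polygon with 8 vertices. Extrusion per mm of travel: 0.4 × 0.12 / (π × 0.875²) = 0.019956. Accumulating E over each segment gives final E = 0.5497.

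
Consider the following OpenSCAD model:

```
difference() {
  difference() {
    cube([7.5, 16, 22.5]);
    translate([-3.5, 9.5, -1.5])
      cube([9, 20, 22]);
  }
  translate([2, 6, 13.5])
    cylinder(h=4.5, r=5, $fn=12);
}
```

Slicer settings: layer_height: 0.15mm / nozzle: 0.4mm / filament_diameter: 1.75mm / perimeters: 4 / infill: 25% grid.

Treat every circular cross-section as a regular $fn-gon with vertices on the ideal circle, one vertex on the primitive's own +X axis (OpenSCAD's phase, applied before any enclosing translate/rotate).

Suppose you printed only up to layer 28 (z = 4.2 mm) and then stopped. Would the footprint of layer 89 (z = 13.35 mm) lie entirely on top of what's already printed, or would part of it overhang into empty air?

entirely on top

Compare the two slices. At z = 4.2: the cube (footprint 7.5×16) is included at this height (area 120.00 mm²); the 9×20 cube at (-3.5, 9.5) contributes its full rectangle (area 180.00 mm²); Taking the first minus the rest: starting from the 7.5×16 cube (120.00 mm²), the 9×20 cube at (-3.5, 9.5) partially overlaps it — only the 35.75 mm² overlap (of its 180.00 mm²) is removed, clipping the outline — area = 84.25 mm²; the cylinder at (2, 6) is not intersected at this z (z outside [13.5, 18]); Taking the first minus the rest: none of the subtracted shapes is present at this height, so that combined region is unchanged — area = 84.25 mm². At z = 13.35: the 7.5×16 cube contributes its full rectangle (area 120.00 mm²); the 9×20 cube at (-3.5, 9.5) contributes its full rectangle (area 180.00 mm²); Subtracting the remaining from the first: starting from the 7.5×16 cube (120.00 mm²), the 9×20 cube at (-3.5, 9.5) partially overlaps it — only the 35.75 mm² overlap (of its 180.00 mm²) is removed, clipping the outline — area = 84.25 mm²; the cylinder at (2, 6) does not reach this height (z outside [13.5, 18]); Taking the first minus the rest: none of the subtracted shapes is present at this height, so that combined region is unchanged — area = 84.25 mm². Checking containment: the cross-section at z = 13.35 is a subset of the cross-section at z = 4.2.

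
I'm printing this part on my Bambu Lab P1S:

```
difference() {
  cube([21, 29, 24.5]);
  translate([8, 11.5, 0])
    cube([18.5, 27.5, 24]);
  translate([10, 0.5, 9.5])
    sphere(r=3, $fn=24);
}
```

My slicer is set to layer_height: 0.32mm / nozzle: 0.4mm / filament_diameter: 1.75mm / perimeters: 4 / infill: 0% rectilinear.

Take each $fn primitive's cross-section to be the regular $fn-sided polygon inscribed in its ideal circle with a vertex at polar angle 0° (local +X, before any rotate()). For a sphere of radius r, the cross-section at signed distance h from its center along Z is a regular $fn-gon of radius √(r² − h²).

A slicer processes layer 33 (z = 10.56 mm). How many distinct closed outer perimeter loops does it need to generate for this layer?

1

At z = 10.56 mm: the cube (footprint 21×29) is included at this height; the 18.5×27.5 cube at (8, 11.5) contributes its full rectangle; the r=3 sphere at (10, 0.5) contributes a regular 24-gon of circumradius √(3²−1.06²) = 2.806; After the difference (first − rest): starting from the 21×29 cube, the 18.5×27.5 cube at (8, 11.5) partially overlaps it — only the 227.50 mm² overlap (of its 508.75 mm²) is removed, clipping the outline; the r=3 sphere at (10, 0.5) partially overlaps it — only the 15.00 mm² overlap (of its 24.46 mm²) is removed, clipping the outline — 1 connected region. The result has 1 disconnected region.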